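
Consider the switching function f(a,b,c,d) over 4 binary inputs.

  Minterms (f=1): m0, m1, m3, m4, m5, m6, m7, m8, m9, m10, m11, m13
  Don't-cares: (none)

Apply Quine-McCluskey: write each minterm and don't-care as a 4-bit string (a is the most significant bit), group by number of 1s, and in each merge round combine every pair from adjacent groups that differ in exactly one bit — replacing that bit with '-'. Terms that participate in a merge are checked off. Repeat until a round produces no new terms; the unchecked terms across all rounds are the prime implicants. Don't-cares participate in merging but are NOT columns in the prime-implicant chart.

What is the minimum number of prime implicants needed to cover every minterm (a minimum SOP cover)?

5

size-2^0 implicants → 0000(✓)  0001(✓)  0011(✓)  0100(✓)  0101(✓)  0110(✓)  0111(✓)  1000(✓)  1001(✓)  1010(✓)  1011(✓)  1101(✓)
size-2^1 implicants → -000(✓)  -001(✓)  -011(✓)  -101(✓)  0-00(✓)  0-01(✓)  0-11(✓)  00-1(✓)  000-(✓)  01-0(✓)  01-1(✓)  010-(✓)  011-(✓)  1-01(✓)  10-0(✓)  10-1(✓)  100-(✓)  101-(✓)
size-2^2 implicants → --01  -0-1  -00-  0--1  0-0-  01--  10--
Unchecked terms (primes): --01, -0-1, -00-, 0--1, 0-0-, 01--, 10--
Minterm coverage:
  m0 ⊆ -00-,0-0-
  m1 ⊆ --01,-0-1,-00-,0--1,0-0-
  m3 ⊆ -0-1,0--1
  m4 ⊆ 0-0-,01--
  m5 ⊆ --01,0--1,0-0-,01--
  m6 ⊆ 01-- [E]
  m7 ⊆ 0--1,01--
  m8 ⊆ -00-,10--
  m9 ⊆ --01,-0-1,-00-,10--
  m10 ⊆ 10-- [E]
  m11 ⊆ -0-1,10--
  m13 ⊆ --01 [E]
E = {--01, 01--, 10--}
Petrick residual → -0-1, -00-
Cover = c'd + b'd + b'c' + a'b + ab'  |cover|=5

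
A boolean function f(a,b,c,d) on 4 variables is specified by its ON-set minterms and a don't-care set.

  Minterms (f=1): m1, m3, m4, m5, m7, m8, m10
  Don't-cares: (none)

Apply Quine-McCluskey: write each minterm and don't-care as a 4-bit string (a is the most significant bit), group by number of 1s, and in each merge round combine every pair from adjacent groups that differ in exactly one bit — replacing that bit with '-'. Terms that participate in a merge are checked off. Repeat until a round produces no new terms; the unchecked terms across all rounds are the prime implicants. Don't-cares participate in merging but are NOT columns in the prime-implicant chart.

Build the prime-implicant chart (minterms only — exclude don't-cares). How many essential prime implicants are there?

3

size-2^0 implicants → 0001(✓)  0011(✓)  0100(✓)  0101(✓)  0111(✓)  1000(✓)  1010(✓)
size-2^1 implicants → 0-01(✓)  0-11(✓)  00-1(✓)  01-1(✓)  010-  10-0
size-2^2 implicants → 0--1
Unchecked terms (primes): 0--1, 010-, 10-0
Minterm coverage:
  m1 ⊆ 0--1 [E]
  m3 ⊆ 0--1 [E]
  m4 ⊆ 010- [E]
  m5 ⊆ 0--1,010-
  m7 ⊆ 0--1 [E]
  m8 ⊆ 10-0 [E]
  m10 ⊆ 10-0 [E]
E = {0--1, 010-, 10-0}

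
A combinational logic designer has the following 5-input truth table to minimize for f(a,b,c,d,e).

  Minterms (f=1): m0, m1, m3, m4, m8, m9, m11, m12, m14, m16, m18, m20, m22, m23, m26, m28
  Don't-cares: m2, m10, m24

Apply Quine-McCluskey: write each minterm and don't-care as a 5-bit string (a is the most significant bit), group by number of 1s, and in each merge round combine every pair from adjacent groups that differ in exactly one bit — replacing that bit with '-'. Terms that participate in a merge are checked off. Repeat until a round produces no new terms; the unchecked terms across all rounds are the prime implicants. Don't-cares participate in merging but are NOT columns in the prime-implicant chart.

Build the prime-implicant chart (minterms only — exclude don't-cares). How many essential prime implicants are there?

[col 0] 00000*, 00001*, 00010*, 00011*, 00100*, 01000*, 01001*, 01010*, 01011*, 01100*, 01110*, 10000*, 10010*, 10100*, 10110*, 10111*, 11000*, 11010*, 11100*
[col 1] -0000*, -0010*, -0100*, -1000*, -1010*, -1100*, 0-000*, 0-001*, 0-010*, 0-011*, 0-100*, 00-00*, 000-0*, 000-1*, 0000-*, 0001-*, 01-00*, 01-10*, 010-0*, 010-1*, 0100-*, 0101-*, 011-0*, 1-000*, 1-010*, 1-100*, 10-00*, 10-10*, 100-0*, 101-0*, 1011-, 11-00*, 110-0*
[col 2] --000*, --010*, --100*, -0-00*, -00-0*, -1-00*, -10-0*, 0--00*, 0-0-0*, 0-0-1*, 0-00-*, 0-01-*, 000--*, 01--0, 010--*, 1--00*, 1-0-0*, 10--0
[col 3] ---00, --0-0, 0-0--
Prime implicants: ---00, --0-0, 0-0--, 01--0, 10--0, 1011-
PI chart (minterm → PIs covering it):
  0 | ---00,--0-0,0-0--
  1 | 0-0--  (sole → essential)
  3 | 0-0--  (sole → essential)
  4 | ---00  (sole → essential)
  8 | ---00,--0-0,0-0--,01--0
  9 | 0-0--  (sole → essential)
  11 | 0-0--  (sole → essential)
  12 | ---00,01--0
  14 | 01--0  (sole → essential)
  16 | ---00,--0-0,10--0
  18 | --0-0,10--0
  20 | ---00,10--0
  22 | 10--0,1011-
  23 | 1011-  (sole → essential)
  26 | --0-0  (sole → essential)
  28 | ---00  (sole → essential)
Essential prime implicants: ---00, --0-0, 0-0--, 01--0, 1011-

5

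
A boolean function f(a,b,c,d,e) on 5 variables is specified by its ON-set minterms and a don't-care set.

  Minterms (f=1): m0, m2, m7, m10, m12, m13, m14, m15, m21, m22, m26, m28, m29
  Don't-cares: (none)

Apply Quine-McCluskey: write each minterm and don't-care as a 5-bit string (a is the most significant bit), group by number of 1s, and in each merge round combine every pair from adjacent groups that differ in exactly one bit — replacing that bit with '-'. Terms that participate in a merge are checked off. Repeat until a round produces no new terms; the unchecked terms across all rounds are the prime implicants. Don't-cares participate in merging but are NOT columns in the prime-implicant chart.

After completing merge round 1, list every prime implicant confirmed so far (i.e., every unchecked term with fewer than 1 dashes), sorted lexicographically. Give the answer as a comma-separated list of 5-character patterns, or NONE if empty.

Round 0: 00000✓ 00010✓ 00111✓ 01010✓ 01100✓ 01101✓ 01110✓ 01111✓ 10101✓ 10110 11010✓ 11100✓ 11101✓
Round 1: -1010 -1100✓ -1101✓ 0-010 0-111 000-0 01-10 011-0✓ 011-1✓ 0110-✓ 0111-✓ 1-101 1110-✓
Round 2: -110- 011--
PIs = {-1010, -110-, 0-010, 0-111, 000-0, 01-10, 011--, 1-101, 10110}

10110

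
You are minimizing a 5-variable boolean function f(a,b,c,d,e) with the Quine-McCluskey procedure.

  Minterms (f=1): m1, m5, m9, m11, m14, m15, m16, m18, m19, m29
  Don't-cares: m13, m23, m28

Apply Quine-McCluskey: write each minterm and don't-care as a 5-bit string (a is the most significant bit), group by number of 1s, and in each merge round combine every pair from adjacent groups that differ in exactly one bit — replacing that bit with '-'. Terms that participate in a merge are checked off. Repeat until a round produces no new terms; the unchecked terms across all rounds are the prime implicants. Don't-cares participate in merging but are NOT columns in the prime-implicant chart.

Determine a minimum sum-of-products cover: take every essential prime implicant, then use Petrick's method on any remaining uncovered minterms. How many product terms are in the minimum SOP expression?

6

Round 0: 00001✓ 00101✓ 01001✓ 01011✓ 01101✓ 01110✓ 01111✓ 10000✓ 10010✓ 10011✓ 10111✓ 11100✓ 11101✓
Round 1: -1101 0-001✓ 0-101✓ 00-01✓ 01-01✓ 01-11✓ 010-1✓ 011-1✓ 0111- 10-11 100-0 1001- 1110-
Round 2: 0--01 01--1
PIs = {-1101, 0--01, 01--1, 0111-, 10-11, 100-0, 1001-, 1110-}
Coverage chart:
  m1: 0--01 ←essential
  m5: 0--01 ←essential
  m9: 0--01,01--1
  m11: 01--1 ←essential
  m14: 0111- ←essential
  m15: 01--1,0111-
  m16: 100-0 ←essential
  m18: 100-0,1001-
  m19: 10-11,1001-
  m29: -1101,1110-
Essential: 0--01, 01--1, 0111-, 100-0
Petrick residual → -1101, 10-11
Min cover (6 terms): bcd'e + a'd'e + a'be + a'bcd + ab'de + ab'c'e'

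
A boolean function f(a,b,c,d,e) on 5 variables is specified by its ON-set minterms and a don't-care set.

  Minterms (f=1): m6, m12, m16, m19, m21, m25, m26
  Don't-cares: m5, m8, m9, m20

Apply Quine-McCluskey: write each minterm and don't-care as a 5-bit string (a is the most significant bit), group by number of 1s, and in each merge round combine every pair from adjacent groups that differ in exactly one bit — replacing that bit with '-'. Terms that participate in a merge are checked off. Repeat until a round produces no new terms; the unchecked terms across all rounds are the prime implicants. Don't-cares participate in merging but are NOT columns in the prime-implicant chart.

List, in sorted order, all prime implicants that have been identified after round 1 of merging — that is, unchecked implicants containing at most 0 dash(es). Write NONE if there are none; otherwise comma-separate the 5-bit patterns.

00110, 10011, 11010

[col 0] 00101*, 00110, 01000*, 01001*, 01100*, 10000*, 10011, 10100*, 10101*, 11001*, 11010
[col 1] -0101, -1001, 01-00, 0100-, 10-00, 1010-
Prime implicants: -0101, -1001, 00110, 01-00, 0100-, 10-00, 10011, 1010-, 11010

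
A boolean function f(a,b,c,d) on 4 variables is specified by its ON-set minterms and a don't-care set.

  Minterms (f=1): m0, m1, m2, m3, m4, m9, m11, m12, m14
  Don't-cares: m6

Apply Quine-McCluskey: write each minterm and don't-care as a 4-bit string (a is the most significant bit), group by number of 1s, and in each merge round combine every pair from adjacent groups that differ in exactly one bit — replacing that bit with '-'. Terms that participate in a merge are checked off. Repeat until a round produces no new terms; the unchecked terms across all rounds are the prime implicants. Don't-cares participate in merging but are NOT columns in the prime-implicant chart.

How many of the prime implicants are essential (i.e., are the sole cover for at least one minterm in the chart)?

2

Round 0: 0000✓ 0001✓ 0010✓ 0011✓ 0100✓ 0110✓ 1001✓ 1011✓ 1100✓ 1110✓
Round 1: -001✓ -011✓ -100✓ -110✓ 0-00✓ 0-10✓ 00-0✓ 00-1✓ 000-✓ 001-✓ 01-0✓ 10-1✓ 11-0✓
Round 2: -0-1 -1-0 0--0 00--
PIs = {-0-1, -1-0, 0--0, 00--}
Coverage chart:
  m0: 0--0,00--
  m1: -0-1,00--
  m2: 0--0,00--
  m3: -0-1,00--
  m4: -1-0,0--0
  m9: -0-1 ←essential
  m11: -0-1 ←essential
  m12: -1-0 ←essential
  m14: -1-0 ←essential
Essential: -0-1, -1-0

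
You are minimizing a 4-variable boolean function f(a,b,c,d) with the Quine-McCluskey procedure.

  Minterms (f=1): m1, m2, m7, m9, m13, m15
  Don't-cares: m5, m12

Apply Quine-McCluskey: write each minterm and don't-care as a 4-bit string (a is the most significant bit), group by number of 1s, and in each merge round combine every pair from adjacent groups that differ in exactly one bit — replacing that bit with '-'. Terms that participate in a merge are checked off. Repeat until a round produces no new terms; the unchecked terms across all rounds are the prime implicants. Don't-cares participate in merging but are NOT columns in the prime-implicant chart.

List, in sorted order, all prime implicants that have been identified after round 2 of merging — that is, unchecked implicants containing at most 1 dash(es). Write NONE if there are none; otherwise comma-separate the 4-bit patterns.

0010, 110-

Round 0: 0001✓ 0010 0101✓ 0111✓ 1001✓ 1100✓ 1101✓ 1111✓
Round 1: -001✓ -101✓ -111✓ 0-01✓ 01-1✓ 1-01✓ 11-1✓ 110-
Round 2: --01 -1-1
PIs = {--01, -1-1, 0010, 110-}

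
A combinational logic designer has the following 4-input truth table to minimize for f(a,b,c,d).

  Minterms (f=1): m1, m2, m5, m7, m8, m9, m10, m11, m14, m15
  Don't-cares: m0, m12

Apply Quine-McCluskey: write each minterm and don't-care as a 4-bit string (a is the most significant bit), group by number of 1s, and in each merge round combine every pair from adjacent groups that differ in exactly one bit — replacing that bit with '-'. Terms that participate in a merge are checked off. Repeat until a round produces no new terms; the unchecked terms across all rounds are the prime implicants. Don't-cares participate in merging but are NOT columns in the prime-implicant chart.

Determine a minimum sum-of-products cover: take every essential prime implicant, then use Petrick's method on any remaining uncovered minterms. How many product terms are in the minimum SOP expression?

size-2^0 implicants → 0000(✓)  0001(✓)  0010(✓)  0101(✓)  0111(✓)  1000(✓)  1001(✓)  1010(✓)  1011(✓)  1100(✓)  1110(✓)  1111(✓)
size-2^1 implicants → -000(✓)  -001(✓)  -010(✓)  -111  0-01  00-0(✓)  000-(✓)  01-1  1-00(✓)  1-10(✓)  1-11(✓)  10-0(✓)  10-1(✓)  100-(✓)  101-(✓)  11-0(✓)  111-(✓)
size-2^2 implicants → -0-0  -00-  1--0  1-1-  10--
Unchecked terms (primes): -0-0, -00-, -111, 0-01, 01-1, 1--0, 1-1-, 10--
Minterm coverage:
  m1 ⊆ -00-,0-01
  m2 ⊆ -0-0 [E]
  m5 ⊆ 0-01,01-1
  m7 ⊆ -111,01-1
  m8 ⊆ -0-0,-00-,1--0,10--
  m9 ⊆ -00-,10--
  m10 ⊆ -0-0,1--0,1-1-,10--
  m11 ⊆ 1-1-,10--
  m14 ⊆ 1--0,1-1-
  m15 ⊆ -111,1-1-
E = {-0-0}
Petrick residual → -00-, 01-1, 1-1-
Cover = b'd' + b'c' + a'bd + ac  |cover|=4

4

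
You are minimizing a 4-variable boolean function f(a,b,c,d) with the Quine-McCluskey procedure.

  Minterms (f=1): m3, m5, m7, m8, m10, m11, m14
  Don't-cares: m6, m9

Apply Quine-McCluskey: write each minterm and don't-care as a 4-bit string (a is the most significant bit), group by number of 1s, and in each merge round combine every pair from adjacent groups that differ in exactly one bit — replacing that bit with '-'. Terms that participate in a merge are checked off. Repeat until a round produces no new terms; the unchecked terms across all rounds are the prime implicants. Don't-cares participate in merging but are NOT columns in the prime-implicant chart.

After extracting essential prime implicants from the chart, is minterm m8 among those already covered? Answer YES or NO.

YES

[col 0] 0011*, 0101*, 0110*, 0111*, 1000*, 1001*, 1010*, 1011*, 1110*
[col 1] -011, -110, 0-11, 01-1, 011-, 1-10, 10-0*, 10-1*, 100-*, 101-*
[col 2] 10--
Prime implicants: -011, -110, 0-11, 01-1, 011-, 1-10, 10--
PI chart (minterm → PIs covering it):
  3 | -011,0-11
  5 | 01-1  (sole → essential)
  7 | 0-11,01-1,011-
  8 | 10--  (sole → essential)
  10 | 1-10,10--
  11 | -011,10--
  14 | -110,1-10
Essential prime implicants: 01-1, 10--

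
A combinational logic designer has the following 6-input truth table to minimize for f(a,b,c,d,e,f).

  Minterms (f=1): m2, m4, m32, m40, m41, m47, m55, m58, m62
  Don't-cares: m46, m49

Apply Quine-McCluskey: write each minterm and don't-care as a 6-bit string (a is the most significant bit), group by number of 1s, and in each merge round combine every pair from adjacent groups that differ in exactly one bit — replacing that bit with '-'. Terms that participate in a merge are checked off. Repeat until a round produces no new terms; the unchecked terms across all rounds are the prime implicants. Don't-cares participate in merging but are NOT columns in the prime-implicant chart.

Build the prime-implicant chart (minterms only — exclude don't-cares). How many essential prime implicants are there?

7

[col 0] 000010, 000100, 100000*, 101000*, 101001*, 101110*, 101111*, 110001, 110111, 111010*, 111110*
[col 1] 1-1110, 10-000, 10100-, 10111-, 111-10
Prime implicants: 000010, 000100, 1-1110, 10-000, 10100-, 10111-, 110001, 110111, 111-10
PI chart (minterm → PIs covering it):
  2 | 000010  (sole → essential)
  4 | 000100  (sole → essential)
  32 | 10-000  (sole → essential)
  40 | 10-000,10100-
  41 | 10100-  (sole → essential)
  47 | 10111-  (sole → essential)
  55 | 110111  (sole → essential)
  58 | 111-10  (sole → essential)
  62 | 1-1110,111-10
Essential prime implicants: 000010, 000100, 10-000, 10100-, 10111-, 110111, 111-10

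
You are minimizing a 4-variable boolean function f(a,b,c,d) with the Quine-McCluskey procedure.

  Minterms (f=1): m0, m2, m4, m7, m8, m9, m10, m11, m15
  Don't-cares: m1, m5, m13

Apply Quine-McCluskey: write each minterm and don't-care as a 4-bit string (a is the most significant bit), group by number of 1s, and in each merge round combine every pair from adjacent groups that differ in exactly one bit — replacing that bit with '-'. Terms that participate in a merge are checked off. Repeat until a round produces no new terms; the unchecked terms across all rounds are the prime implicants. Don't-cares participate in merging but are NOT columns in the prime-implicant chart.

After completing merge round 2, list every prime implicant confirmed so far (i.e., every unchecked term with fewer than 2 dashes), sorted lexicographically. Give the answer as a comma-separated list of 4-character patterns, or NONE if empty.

NONE

[col 0] 0000*, 0001*, 0010*, 0100*, 0101*, 0111*, 1000*, 1001*, 1010*, 1011*, 1101*, 1111*
[col 1] -000*, -001*, -010*, -101*, -111*, 0-00*, 0-01*, 00-0*, 000-*, 01-1*, 010-*, 1-01*, 1-11*, 10-0*, 10-1*, 100-*, 101-*, 11-1*
[col 2] --01, -0-0, -00-, -1-1, 0-0-, 1--1, 10--
Prime implicants: --01, -0-0, -00-, -1-1, 0-0-, 1--1, 10--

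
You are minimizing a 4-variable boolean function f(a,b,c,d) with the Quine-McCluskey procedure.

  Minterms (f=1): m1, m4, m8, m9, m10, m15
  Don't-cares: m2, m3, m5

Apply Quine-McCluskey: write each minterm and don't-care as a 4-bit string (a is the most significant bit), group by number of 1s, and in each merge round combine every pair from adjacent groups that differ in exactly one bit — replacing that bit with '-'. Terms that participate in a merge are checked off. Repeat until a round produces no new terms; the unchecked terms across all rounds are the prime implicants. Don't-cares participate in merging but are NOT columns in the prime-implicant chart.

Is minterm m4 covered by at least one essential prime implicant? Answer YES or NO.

YES

size-2^0 implicants → 0001(✓)  0010(✓)  0011(✓)  0100(✓)  0101(✓)  1000(✓)  1001(✓)  1010(✓)  1111
size-2^1 implicants → -001  -010  0-01  00-1  001-  010-  10-0  100-
Unchecked terms (primes): -001, -010, 0-01, 00-1, 001-, 010-, 10-0, 100-, 1111
Minterm coverage:
  m1 ⊆ -001,0-01,00-1
  m4 ⊆ 010- [E]
  m8 ⊆ 10-0,100-
  m9 ⊆ -001,100-
  m10 ⊆ -010,10-0
  m15 ⊆ 1111 [E]
E = {010-, 1111}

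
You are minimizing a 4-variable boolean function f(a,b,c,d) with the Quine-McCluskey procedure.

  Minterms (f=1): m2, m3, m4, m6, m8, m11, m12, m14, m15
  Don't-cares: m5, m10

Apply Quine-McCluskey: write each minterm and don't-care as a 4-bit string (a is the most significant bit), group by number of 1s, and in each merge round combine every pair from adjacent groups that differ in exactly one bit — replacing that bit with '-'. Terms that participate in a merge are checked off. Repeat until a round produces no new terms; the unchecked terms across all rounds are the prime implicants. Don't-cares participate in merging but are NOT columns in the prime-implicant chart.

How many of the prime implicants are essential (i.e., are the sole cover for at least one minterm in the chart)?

size-2^0 implicants → 0010(✓)  0011(✓)  0100(✓)  0101(✓)  0110(✓)  1000(✓)  1010(✓)  1011(✓)  1100(✓)  1110(✓)  1111(✓)
size-2^1 implicants → -010(✓)  -011(✓)  -100(✓)  -110(✓)  0-10(✓)  001-(✓)  01-0(✓)  010-  1-00(✓)  1-10(✓)  1-11(✓)  10-0(✓)  101-(✓)  11-0(✓)  111-(✓)
size-2^2 implicants → --10  -01-  -1-0  1--0  1-1-
Unchecked terms (primes): --10, -01-, -1-0, 010-, 1--0, 1-1-
Minterm coverage:
  m2 ⊆ --10,-01-
  m3 ⊆ -01- [E]
  m4 ⊆ -1-0,010-
  m6 ⊆ --10,-1-0
  m8 ⊆ 1--0 [E]
  m11 ⊆ -01-,1-1-
  m12 ⊆ -1-0,1--0
  m14 ⊆ --10,-1-0,1--0,1-1-
  m15 ⊆ 1-1- [E]
E = {-01-, 1--0, 1-1-}

3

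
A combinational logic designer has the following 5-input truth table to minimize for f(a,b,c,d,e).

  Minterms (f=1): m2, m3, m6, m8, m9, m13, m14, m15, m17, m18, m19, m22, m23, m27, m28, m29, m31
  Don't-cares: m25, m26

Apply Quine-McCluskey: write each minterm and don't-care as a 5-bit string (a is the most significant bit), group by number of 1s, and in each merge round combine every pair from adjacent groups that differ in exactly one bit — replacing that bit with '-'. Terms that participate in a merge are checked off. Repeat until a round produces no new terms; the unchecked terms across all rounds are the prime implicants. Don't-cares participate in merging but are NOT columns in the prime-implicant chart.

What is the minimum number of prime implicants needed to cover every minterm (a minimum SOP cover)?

size-2^0 implicants → 00010(✓)  00011(✓)  00110(✓)  01000(✓)  01001(✓)  01101(✓)  01110(✓)  01111(✓)  10001(✓)  10010(✓)  10011(✓)  10110(✓)  10111(✓)  11001(✓)  11010(✓)  11011(✓)  11100(✓)  11101(✓)  11111(✓)
size-2^1 implicants → -0010(✓)  -0011(✓)  -0110(✓)  -1001(✓)  -1101(✓)  -1111(✓)  0-110  00-10(✓)  0001-(✓)  01-01(✓)  0100-  011-1(✓)  0111-  1-001(✓)  1-010(✓)  1-011(✓)  1-111(✓)  10-10(✓)  10-11(✓)  100-1(✓)  1001-(✓)  1011-(✓)  11-01(✓)  11-11(✓)  110-1(✓)  1101-(✓)  111-1(✓)  1110-
size-2^2 implicants → -0-10  -001-  -1-01  -11-1  1--11  1-0-1  1-01-  10-1-  11--1
Unchecked terms (primes): -0-10, -001-, -1-01, -11-1, 0-110, 0100-, 0111-, 1--11, 1-0-1, 1-01-, 10-1-, 11--1, 1110-
Minterm coverage:
  m2 ⊆ -0-10,-001-
  m3 ⊆ -001- [E]
  m6 ⊆ -0-10,0-110
  m8 ⊆ 0100- [E]
  m9 ⊆ -1-01,0100-
  m13 ⊆ -1-01,-11-1
  m14 ⊆ 0-110,0111-
  m15 ⊆ -11-1,0111-
  m17 ⊆ 1-0-1 [E]
  m18 ⊆ -0-10,-001-,1-01-,10-1-
  m19 ⊆ -001-,1--11,1-0-1,1-01-,10-1-
  m22 ⊆ -0-10,10-1-
  m23 ⊆ 1--11,10-1-
  m27 ⊆ 1--11,1-0-1,1-01-,11--1
  m28 ⊆ 1110- [E]
  m29 ⊆ -1-01,-11-1,11--1,1110-
  m31 ⊆ -11-1,1--11,11--1
E = {-001-, 0100-, 1-0-1, 1110-}
Petrick residual → -11-1, 0-110, 10-1-
Cover = b'c'd + bce + a'cde' + a'bc'd' + ac'e + ab'd + abcd'  |cover|=7

7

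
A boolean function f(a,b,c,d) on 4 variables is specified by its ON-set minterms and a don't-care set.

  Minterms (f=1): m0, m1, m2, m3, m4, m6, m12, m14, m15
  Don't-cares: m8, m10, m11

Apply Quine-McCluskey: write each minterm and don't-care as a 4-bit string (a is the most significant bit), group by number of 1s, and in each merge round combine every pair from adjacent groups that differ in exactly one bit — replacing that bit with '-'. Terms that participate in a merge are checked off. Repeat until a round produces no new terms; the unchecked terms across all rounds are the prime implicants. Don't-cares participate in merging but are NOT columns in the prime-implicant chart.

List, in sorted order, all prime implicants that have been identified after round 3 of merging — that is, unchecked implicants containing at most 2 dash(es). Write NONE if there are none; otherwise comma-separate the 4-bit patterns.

-01-, 00--, 1-1-

[col 0] 0000*, 0001*, 0010*, 0011*, 0100*, 0110*, 1000*, 1010*, 1011*, 1100*, 1110*, 1111*
[col 1] -000*, -010*, -011*, -100*, -110*, 0-00*, 0-10*, 00-0*, 00-1*, 000-*, 001-*, 01-0*, 1-00*, 1-10*, 1-11*, 10-0*, 101-*, 11-0*, 111-*
[col 2] --00*, --10*, -0-0*, -01-, -1-0*, 0--0*, 00--, 1--0*, 1-1-
[col 3] ---0
Prime implicants: ---0, -01-, 00--, 1-1-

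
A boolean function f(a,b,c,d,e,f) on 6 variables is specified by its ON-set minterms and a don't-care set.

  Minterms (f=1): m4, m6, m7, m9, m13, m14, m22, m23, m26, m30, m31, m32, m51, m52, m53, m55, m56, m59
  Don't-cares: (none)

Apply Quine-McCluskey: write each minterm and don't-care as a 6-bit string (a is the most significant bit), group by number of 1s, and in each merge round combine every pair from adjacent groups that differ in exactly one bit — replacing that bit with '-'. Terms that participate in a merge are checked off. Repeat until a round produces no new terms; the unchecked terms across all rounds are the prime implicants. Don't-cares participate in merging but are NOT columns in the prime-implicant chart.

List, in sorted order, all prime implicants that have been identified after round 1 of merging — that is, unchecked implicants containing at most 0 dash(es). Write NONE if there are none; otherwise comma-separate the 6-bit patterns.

100000, 111000

[col 0] 000100*, 000110*, 000111*, 001001*, 001101*, 001110*, 010110*, 010111*, 011010*, 011110*, 011111*, 100000, 110011*, 110100*, 110101*, 110111*, 111000, 111011*
[col 1] -10111, 0-0110*, 0-0111*, 0-1110*, 00-110*, 0001-0, 00011-*, 001-01, 01-110*, 01-111*, 01011-*, 011-10, 01111-*, 11-011, 110-11, 1101-1, 11010-
[col 2] 0--110, 0-011-, 01-11-
Prime implicants: -10111, 0--110, 0-011-, 0001-0, 001-01, 01-11-, 011-10, 100000, 11-011, 110-11, 1101-1, 11010-, 111000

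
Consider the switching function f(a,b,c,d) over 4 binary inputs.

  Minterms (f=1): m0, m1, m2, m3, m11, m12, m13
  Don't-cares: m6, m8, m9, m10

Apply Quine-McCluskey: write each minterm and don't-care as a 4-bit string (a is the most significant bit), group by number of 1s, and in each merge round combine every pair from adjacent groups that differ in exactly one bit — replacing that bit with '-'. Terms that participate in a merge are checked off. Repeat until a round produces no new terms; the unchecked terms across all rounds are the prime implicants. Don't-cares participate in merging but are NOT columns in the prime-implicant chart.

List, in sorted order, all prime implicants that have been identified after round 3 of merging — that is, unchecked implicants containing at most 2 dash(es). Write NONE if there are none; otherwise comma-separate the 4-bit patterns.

[col 0] 0000*, 0001*, 0010*, 0011*, 0110*, 1000*, 1001*, 1010*, 1011*, 1100*, 1101*
[col 1] -000*, -001*, -010*, -011*, 0-10, 00-0*, 00-1*, 000-*, 001-*, 1-00*, 1-01*, 10-0*, 10-1*, 100-*, 101-*, 110-*
[col 2] -0-0*, -0-1*, -00-*, -01-*, 00--*, 1-0-, 10--*
[col 3] -0--
Prime implicants: -0--, 0-10, 1-0-

0-10, 1-0-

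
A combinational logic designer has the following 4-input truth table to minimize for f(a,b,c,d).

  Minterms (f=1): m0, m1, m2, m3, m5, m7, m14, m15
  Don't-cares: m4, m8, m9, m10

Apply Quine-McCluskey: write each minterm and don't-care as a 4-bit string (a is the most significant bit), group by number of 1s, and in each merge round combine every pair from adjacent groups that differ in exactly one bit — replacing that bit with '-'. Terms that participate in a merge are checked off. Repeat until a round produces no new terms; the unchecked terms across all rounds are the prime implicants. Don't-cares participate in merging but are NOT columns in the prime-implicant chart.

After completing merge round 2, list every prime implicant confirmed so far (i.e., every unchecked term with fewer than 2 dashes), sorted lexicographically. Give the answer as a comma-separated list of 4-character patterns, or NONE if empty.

-111, 1-10, 111-

Round 0: 0000✓ 0001✓ 0010✓ 0011✓ 0100✓ 0101✓ 0111✓ 1000✓ 1001✓ 1010✓ 1110✓ 1111✓
Round 1: -000✓ -001✓ -010✓ -111 0-00✓ 0-01✓ 0-11✓ 00-0✓ 00-1✓ 000-✓ 001-✓ 01-1✓ 010-✓ 1-10 10-0✓ 100-✓ 111-
Round 2: -0-0 -00- 0--1 0-0- 00--
PIs = {-0-0, -00-, -111, 0--1, 0-0-, 00--, 1-10, 111-}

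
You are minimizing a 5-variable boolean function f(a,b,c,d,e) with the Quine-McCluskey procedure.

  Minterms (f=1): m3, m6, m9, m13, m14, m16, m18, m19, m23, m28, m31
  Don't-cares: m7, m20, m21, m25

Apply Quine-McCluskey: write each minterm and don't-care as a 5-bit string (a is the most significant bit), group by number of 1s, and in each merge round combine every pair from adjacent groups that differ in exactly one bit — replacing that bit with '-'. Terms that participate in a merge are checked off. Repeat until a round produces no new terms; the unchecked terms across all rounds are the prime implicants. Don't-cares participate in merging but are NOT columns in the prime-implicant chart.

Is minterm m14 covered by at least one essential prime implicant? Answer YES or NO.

YES

size-2^0 implicants → 00011(✓)  00110(✓)  00111(✓)  01001(✓)  01101(✓)  01110(✓)  10000(✓)  10010(✓)  10011(✓)  10100(✓)  10101(✓)  10111(✓)  11001(✓)  11100(✓)  11111(✓)
size-2^1 implicants → -0011(✓)  -0111(✓)  -1001  0-110  00-11(✓)  0011-  01-01  1-100  1-111  10-00  10-11(✓)  100-0  1001-  101-1  1010-
size-2^2 implicants → -0-11
Unchecked terms (primes): -0-11, -1001, 0-110, 0011-, 01-01, 1-100, 1-111, 10-00, 100-0, 1001-, 101-1, 1010-
Minterm coverage:
  m3 ⊆ -0-11 [E]
  m6 ⊆ 0-110,0011-
  m9 ⊆ -1001,01-01
  m13 ⊆ 01-01 [E]
  m14 ⊆ 0-110 [E]
  m16 ⊆ 10-00,100-0
  m18 ⊆ 100-0,1001-
  m19 ⊆ -0-11,1001-
  m23 ⊆ -0-11,1-111,101-1
  m28 ⊆ 1-100 [E]
  m31 ⊆ 1-111 [E]
E = {-0-11, 0-110, 01-01, 1-100, 1-111}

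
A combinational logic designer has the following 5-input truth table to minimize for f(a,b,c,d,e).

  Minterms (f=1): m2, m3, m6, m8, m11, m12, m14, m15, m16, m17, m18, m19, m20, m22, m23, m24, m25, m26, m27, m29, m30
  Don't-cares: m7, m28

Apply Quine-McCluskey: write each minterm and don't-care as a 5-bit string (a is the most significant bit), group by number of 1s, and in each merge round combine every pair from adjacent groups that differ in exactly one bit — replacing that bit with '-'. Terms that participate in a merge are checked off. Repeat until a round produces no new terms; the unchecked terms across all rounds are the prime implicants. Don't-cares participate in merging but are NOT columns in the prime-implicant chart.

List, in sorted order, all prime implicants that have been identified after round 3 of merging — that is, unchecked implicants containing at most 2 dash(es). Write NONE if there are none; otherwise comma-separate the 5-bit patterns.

--011, --110, -1-00, -11-0, 0--11, 0-11-, 11-0-

[col 0] 00010*, 00011*, 00110*, 00111*, 01000*, 01011*, 01100*, 01110*, 01111*, 10000*, 10001*, 10010*, 10011*, 10100*, 10110*, 10111*, 11000*, 11001*, 11010*, 11011*, 11100*, 11101*, 11110*
[col 1] -0010*, -0011*, -0110*, -0111*, -1000*, -1011*, -1100*, -1110*, 0-011*, 0-110*, 0-111*, 00-10*, 00-11*, 0001-*, 0011-*, 01-00*, 01-11*, 011-0*, 0111-*, 1-000*, 1-001*, 1-010*, 1-011*, 1-100*, 1-110*, 10-00*, 10-10*, 10-11*, 100-0*, 100-1*, 1000-*, 1001-*, 101-0*, 1011-*, 11-00*, 11-01*, 11-10*, 110-0*, 110-1*, 1100-*, 1101-*, 111-0*, 1110-*
[col 2] --011, --110, -0-10*, -0-11*, -001-*, -011-*, -1-00, -11-0, 0--11, 0-11-, 00-1-*, 1--00*, 1--10*, 1-0-0*, 1-0-1*, 1-00-*, 1-01-*, 1-1-0*, 10--0*, 10-1-*, 100--*, 11--0*, 11-0-, 110--*
[col 3] -0-1-, 1---0, 1-0--
Prime implicants: --011, --110, -0-1-, -1-00, -11-0, 0--11, 0-11-, 1---0, 1-0--, 11-0-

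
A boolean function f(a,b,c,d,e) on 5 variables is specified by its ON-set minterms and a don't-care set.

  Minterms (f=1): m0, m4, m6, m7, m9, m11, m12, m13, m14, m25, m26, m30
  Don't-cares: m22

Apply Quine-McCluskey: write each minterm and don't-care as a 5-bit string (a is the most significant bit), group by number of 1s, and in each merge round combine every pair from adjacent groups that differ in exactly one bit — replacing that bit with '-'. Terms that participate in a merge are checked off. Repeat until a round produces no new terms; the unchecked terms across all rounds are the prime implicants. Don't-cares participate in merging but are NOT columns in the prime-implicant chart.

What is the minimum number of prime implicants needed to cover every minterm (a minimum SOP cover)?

7

[col 0] 00000*, 00100*, 00110*, 00111*, 01001*, 01011*, 01100*, 01101*, 01110*, 10110*, 11001*, 11010*, 11110*
[col 1] -0110*, -1001, -1110*, 0-100*, 0-110*, 00-00, 001-0*, 0011-, 01-01, 010-1, 011-0*, 0110-, 1-110*, 11-10
[col 2] --110, 0-1-0
Prime implicants: --110, -1001, 0-1-0, 00-00, 0011-, 01-01, 010-1, 0110-, 11-10
PI chart (minterm → PIs covering it):
  0 | 00-00  (sole → essential)
  4 | 0-1-0,00-00
  6 | --110,0-1-0,0011-
  7 | 0011-  (sole → essential)
  9 | -1001,01-01,010-1
  11 | 010-1  (sole → essential)
  12 | 0-1-0,0110-
  13 | 01-01,0110-
  14 | --110,0-1-0
  25 | -1001  (sole → essential)
  26 | 11-10  (sole → essential)
  30 | --110,11-10
Essential prime implicants: -1001, 00-00, 0011-, 010-1, 11-10
Petrick residual → --110, 0110-
Minimum SOP uses 7 PIs: cde' + bc'd'e + a'b'd'e' + a'b'cd + a'bc'e + a'bcd' + abde'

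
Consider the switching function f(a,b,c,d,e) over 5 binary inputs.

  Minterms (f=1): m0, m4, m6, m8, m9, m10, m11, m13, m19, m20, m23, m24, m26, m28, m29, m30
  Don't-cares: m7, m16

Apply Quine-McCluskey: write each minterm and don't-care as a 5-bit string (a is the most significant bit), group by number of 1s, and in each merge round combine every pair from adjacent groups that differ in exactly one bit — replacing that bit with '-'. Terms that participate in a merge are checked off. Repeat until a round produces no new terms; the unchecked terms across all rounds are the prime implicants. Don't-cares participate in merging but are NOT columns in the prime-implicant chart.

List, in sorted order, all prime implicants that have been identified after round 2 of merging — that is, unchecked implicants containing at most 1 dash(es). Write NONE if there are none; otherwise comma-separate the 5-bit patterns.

Round 0: 00000✓ 00100✓ 00110✓ 00111✓ 01000✓ 01001✓ 01010✓ 01011✓ 01101✓ 10000✓ 10011✓ 10100✓ 10111✓ 11000✓ 11010✓ 11100✓ 11101✓ 11110✓
Round 1: -0000✓ -0100✓ -0111 -1000✓ -1010✓ -1101 0-000✓ 00-00✓ 001-0 0011- 01-01 010-0✓ 010-1✓ 0100-✓ 0101-✓ 1-000✓ 1-100✓ 10-00✓ 10-11 11-00✓ 11-10✓ 110-0✓ 111-0✓ 1110-
Round 2: --000 -0-00 -10-0 010-- 1--00 11--0
PIs = {--000, -0-00, -0111, -10-0, -1101, 001-0, 0011-, 01-01, 010--, 1--00, 10-11, 11--0, 1110-}

-0111, -1101, 001-0, 0011-, 01-01, 10-11, 1110-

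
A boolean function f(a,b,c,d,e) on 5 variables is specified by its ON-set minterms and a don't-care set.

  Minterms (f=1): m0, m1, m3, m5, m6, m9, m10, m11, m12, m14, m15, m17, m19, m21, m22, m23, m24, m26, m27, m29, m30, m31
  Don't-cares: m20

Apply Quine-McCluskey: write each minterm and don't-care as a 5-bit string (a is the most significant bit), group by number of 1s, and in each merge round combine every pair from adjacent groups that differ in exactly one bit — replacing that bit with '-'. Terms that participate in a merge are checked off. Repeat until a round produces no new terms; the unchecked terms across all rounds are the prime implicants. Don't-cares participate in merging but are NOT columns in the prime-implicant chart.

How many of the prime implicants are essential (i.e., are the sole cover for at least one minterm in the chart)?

8

[col 0] 00000*, 00001*, 00011*, 00101*, 00110*, 01001*, 01010*, 01011*, 01100*, 01110*, 01111*, 10001*, 10011*, 10100*, 10101*, 10110*, 10111*, 11000*, 11010*, 11011*, 11101*, 11110*, 11111*
[col 1] -0001*, -0011*, -0101*, -0110*, -1010*, -1011*, -1110*, -1111*, 0-001*, 0-011*, 0-110*, 00-01*, 000-1*, 0000-, 01-10*, 01-11*, 010-1*, 0101-*, 011-0, 0111-*, 1-011*, 1-101*, 1-110*, 1-111*, 10-01*, 10-11*, 100-1*, 101-0*, 101-1*, 1010-*, 1011-*, 11-10*, 11-11*, 110-0, 1101-*, 111-1*, 1111-*
[col 2] --011, --110, -0-01, -00-1, -1-10*, -1-11*, -101-*, -111-*, 0-0-1, 01-1-*, 1--11, 1-1-1, 1-11-, 10--1, 101--, 11-1-*
[col 3] -1-1-
Prime implicants: --011, --110, -0-01, -00-1, -1-1-, 0-0-1, 0000-, 011-0, 1--11, 1-1-1, 1-11-, 10--1, 101--, 110-0
PI chart (minterm → PIs covering it):
  0 | 0000-  (sole → essential)
  1 | -0-01,-00-1,0-0-1,0000-
  3 | --011,-00-1,0-0-1
  5 | -0-01  (sole → essential)
  6 | --110  (sole → essential)
  9 | 0-0-1  (sole → essential)
  10 | -1-1-  (sole → essential)
  11 | --011,-1-1-,0-0-1
  12 | 011-0  (sole → essential)
  14 | --110,-1-1-,011-0
  15 | -1-1-  (sole → essential)
  17 | -0-01,-00-1,10--1
  19 | --011,-00-1,1--11,10--1
  21 | -0-01,1-1-1,10--1,101--
  22 | --110,1-11-,101--
  23 | 1--11,1-1-1,1-11-,10--1,101--
  24 | 110-0  (sole → essential)
  26 | -1-1-,110-0
  27 | --011,-1-1-,1--11
  29 | 1-1-1  (sole → essential)
  30 | --110,-1-1-,1-11-
  31 | -1-1-,1--11,1-1-1,1-11-
Essential prime implicants: --110, -0-01, -1-1-, 0-0-1, 0000-, 011-0, 1-1-1, 110-0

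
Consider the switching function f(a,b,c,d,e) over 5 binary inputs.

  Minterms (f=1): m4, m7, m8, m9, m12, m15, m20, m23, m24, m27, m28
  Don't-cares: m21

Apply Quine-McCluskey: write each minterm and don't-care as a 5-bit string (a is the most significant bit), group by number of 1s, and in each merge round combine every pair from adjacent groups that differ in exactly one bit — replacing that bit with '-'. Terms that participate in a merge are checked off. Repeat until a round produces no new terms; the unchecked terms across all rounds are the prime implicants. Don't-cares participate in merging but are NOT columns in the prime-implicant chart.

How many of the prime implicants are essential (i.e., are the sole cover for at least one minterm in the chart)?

5

Round 0: 00100✓ 00111✓ 01000✓ 01001✓ 01100✓ 01111✓ 10100✓ 10101✓ 10111✓ 11000✓ 11011 11100✓
Round 1: -0100✓ -0111 -1000✓ -1100✓ 0-100✓ 0-111 01-00✓ 0100- 1-100✓ 101-1 1010- 11-00✓
Round 2: --100 -1-00
PIs = {--100, -0111, -1-00, 0-111, 0100-, 101-1, 1010-, 11011}
Coverage chart:
  m4: --100 ←essential
  m7: -0111,0-111
  m8: -1-00,0100-
  m9: 0100- ←essential
  m12: --100,-1-00
  m15: 0-111 ←essential
  m20: --100,1010-
  m23: -0111,101-1
  m24: -1-00 ←essential
  m27: 11011 ←essential
  m28: --100,-1-00
Essential: --100, -1-00, 0-111, 0100-, 11011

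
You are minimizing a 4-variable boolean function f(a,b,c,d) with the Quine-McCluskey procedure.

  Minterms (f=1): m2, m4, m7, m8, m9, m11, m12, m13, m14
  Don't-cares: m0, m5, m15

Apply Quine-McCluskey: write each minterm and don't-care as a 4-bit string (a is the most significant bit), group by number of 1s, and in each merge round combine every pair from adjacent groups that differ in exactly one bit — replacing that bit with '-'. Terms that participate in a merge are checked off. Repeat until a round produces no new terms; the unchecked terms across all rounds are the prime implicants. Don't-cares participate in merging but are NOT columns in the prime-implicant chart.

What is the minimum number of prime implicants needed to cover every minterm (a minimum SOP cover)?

5

Round 0: 0000✓ 0010✓ 0100✓ 0101✓ 0111✓ 1000✓ 1001✓ 1011✓ 1100✓ 1101✓ 1110✓ 1111✓
Round 1: -000✓ -100✓ -101✓ -111✓ 0-00✓ 00-0 01-1✓ 010-✓ 1-00✓ 1-01✓ 1-11✓ 10-1✓ 100-✓ 11-0✓ 11-1✓ 110-✓ 111-✓
Round 2: --00 -1-1 -10- 1--1 1-0- 11--
PIs = {--00, -1-1, -10-, 00-0, 1--1, 1-0-, 11--}
Coverage chart:
  m2: 00-0 ←essential
  m4: --00,-10-
  m7: -1-1 ←essential
  m8: --00,1-0-
  m9: 1--1,1-0-
  m11: 1--1 ←essential
  m12: --00,-10-,1-0-,11--
  m13: -1-1,-10-,1--1,1-0-,11--
  m14: 11-- ←essential
Essential: -1-1, 00-0, 1--1, 11--
Petrick residual → --00
Min cover (5 terms): c'd' + bd + a'b'd' + ad + ab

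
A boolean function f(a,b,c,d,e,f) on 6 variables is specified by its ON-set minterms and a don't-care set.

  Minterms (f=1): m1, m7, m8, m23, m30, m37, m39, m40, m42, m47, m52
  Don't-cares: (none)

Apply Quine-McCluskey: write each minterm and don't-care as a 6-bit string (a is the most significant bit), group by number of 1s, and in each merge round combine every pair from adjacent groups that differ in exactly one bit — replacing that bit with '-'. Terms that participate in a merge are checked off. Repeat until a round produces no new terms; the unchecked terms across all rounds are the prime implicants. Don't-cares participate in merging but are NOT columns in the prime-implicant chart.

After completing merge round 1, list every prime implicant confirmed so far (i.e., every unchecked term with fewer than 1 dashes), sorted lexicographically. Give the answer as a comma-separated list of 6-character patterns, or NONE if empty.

[col 0] 000001, 000111*, 001000*, 010111*, 011110, 100101*, 100111*, 101000*, 101010*, 101111*, 110100
[col 1] -00111, -01000, 0-0111, 10-111, 1001-1, 1010-0
Prime implicants: -00111, -01000, 0-0111, 000001, 011110, 10-111, 1001-1, 1010-0, 110100

000001, 011110, 110100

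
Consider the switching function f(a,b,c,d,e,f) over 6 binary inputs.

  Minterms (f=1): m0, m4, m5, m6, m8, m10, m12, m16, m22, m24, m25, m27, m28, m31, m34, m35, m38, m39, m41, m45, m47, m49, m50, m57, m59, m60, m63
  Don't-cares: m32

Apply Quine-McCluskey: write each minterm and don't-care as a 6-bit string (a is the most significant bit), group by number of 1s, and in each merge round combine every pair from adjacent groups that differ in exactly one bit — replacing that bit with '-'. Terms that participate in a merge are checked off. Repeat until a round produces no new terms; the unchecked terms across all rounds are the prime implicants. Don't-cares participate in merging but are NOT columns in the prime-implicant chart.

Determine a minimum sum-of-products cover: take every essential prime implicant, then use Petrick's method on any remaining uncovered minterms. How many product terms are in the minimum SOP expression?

13

size-2^0 implicants → 000000(✓)  000100(✓)  000101(✓)  000110(✓)  001000(✓)  001010(✓)  001100(✓)  010000(✓)  010110(✓)  011000(✓)  011001(✓)  011011(✓)  011100(✓)  011111(✓)  100000(✓)  100010(✓)  100011(✓)  100110(✓)  100111(✓)  101001(✓)  101101(✓)  101111(✓)  110001(✓)  110010(✓)  111001(✓)  111011(✓)  111100(✓)  111111(✓)
size-2^1 implicants → -00000  -00110  -11001(✓)  -11011(✓)  -11100  -11111(✓)  0-0000(✓)  0-0110  0-1000(✓)  0-1100(✓)  00-000(✓)  00-100(✓)  000-00(✓)  0001-0  00010-  001-00(✓)  0010-0  01-000(✓)  011-00(✓)  011-11(✓)  0110-1(✓)  01100-  1-0010  1-1001  1-1111  10-111  100-10(✓)  100-11(✓)  1000-0  10001-(✓)  10011-(✓)  101-01  1011-1  11-001  111-11(✓)  1110-1(✓)
size-2^2 implicants → -11-11  -110-1  0--000  0-1-00  00--00  100-1-
Unchecked terms (primes): -00000, -00110, -11-11, -110-1, -11100, 0--000, 0-0110, 0-1-00, 00--00, 0001-0, 00010-, 0010-0, 01100-, 1-0010, 1-1001, 1-1111, 10-111, 100-1-, 1000-0, 101-01, 1011-1, 11-001
Minterm coverage:
  m0 ⊆ -00000,0--000,00--00
  m4 ⊆ 00--00,0001-0,00010-
  m5 ⊆ 00010- [E]
  m6 ⊆ -00110,0-0110,0001-0
  m8 ⊆ 0--000,0-1-00,00--00,0010-0
  m10 ⊆ 0010-0 [E]
  m12 ⊆ 0-1-00,00--00
  m16 ⊆ 0--000 [E]
  m22 ⊆ 0-0110 [E]
  m24 ⊆ 0--000,0-1-00,01100-
  m25 ⊆ -110-1,01100-
  m27 ⊆ -11-11,-110-1
  m28 ⊆ -11100,0-1-00
  m31 ⊆ -11-11 [E]
  m34 ⊆ 1-0010,100-1-,1000-0
  m35 ⊆ 100-1- [E]
  m38 ⊆ -00110,100-1-
  m39 ⊆ 10-111,100-1-
  m41 ⊆ 1-1001,101-01
  m45 ⊆ 101-01,1011-1
  m47 ⊆ 1-1111,10-111,1011-1
  m49 ⊆ 11-001 [E]
  m50 ⊆ 1-0010 [E]
  m57 ⊆ -110-1,1-1001,11-001
  m59 ⊆ -11-11,-110-1
  m60 ⊆ -11100 [E]
  m63 ⊆ -11-11,1-1111
E = {-11-11, -11100, 0--000, 0-0110, 00010-, 0010-0, 1-0010, 100-1-, 11-001}
Petrick residual → -110-1, 0-1-00, 1-1001, 1011-1
Cover = bcef + bcd'f + bcde'f' + a'd'e'f' + a'c'def' + a'ce'f' + a'b'c'de' + a'b'cd'f' + ac'd'ef' + acd'e'f + ab'c'e + ab'cdf + abd'e'f  |cover|=13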